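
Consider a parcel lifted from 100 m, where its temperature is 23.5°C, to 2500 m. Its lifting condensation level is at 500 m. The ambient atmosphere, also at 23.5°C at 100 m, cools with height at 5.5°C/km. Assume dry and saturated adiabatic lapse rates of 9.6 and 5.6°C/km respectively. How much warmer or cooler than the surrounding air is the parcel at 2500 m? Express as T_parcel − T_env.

Parcel:
  100–500 m, dry: Δz = 0.4 km ⇒ ΔT = -3.84°C; T = 19.66°C
  500–2500 m, saturated: Δz = 2 km ⇒ ΔT = -11.2°C; T = 8.46°C
Environment:
  100–2500 m, environment: Δz = 2.4 km ⇒ ΔT = -13.2°C; T = 10.3°C
T_parcel − T_env = 8.46 − 10.3 = -1.84°C

-1.84°C (parcel cooler than environment)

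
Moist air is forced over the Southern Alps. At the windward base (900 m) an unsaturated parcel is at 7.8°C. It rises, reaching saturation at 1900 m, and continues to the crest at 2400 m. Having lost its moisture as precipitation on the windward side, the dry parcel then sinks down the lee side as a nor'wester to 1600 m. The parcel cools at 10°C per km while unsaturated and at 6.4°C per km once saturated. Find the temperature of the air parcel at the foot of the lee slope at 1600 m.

2.6°C

From 900 m to 1900 m (dry): cools by 10 × 1 = 10°C, giving -2.2°C.
From 1900 m to 2400 m (saturated): cools by 6.4 × 0.5 = 3.2°C, giving -5.4°C.
From 2400 m to 1600 m (dry descent): warms by 10 × 0.8 = 8°C, giving 2.6°C.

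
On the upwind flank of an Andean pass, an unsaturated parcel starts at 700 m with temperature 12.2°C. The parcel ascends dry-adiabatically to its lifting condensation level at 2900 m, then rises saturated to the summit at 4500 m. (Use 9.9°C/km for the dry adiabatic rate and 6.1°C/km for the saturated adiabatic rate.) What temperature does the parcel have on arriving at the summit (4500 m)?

From 700 m to 2900 m (dry): cools by 9.9 × 2.2 = 21.78°C, giving -9.58°C.
From 2900 m to 4500 m (saturated): cools by 6.1 × 1.6 = 9.76°C, giving -19.34°C.

-19.34°C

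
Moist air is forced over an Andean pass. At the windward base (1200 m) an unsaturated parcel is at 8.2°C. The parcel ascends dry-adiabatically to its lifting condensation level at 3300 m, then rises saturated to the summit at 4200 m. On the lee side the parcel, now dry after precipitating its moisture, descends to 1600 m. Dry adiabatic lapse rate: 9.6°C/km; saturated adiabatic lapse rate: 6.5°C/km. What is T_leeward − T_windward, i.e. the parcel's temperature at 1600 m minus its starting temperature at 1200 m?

Dry to 3300 m: -9.6 × 2.1 km = -20.16°C, so T = -11.96°C.
Saturated to 4200 m: -6.5 × 0.9 km = -5.85°C, so T = -17.81°C.
Dry descent to 1600 m: +9.6 × 2.6 km = +24.96°C, so T = 7.15°C.
Net change vs windward start: 7.15 − 8.2 = -1.05°C

-1.05°C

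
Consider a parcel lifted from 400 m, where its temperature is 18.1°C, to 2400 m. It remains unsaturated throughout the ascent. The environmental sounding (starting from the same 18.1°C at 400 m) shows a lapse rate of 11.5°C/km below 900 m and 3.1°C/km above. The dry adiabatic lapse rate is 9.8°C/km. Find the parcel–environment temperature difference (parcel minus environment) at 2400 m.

Parcel:
  From 400 m to 2400 m (dry): cools by 9.8 × 2 = 19.6°C, giving -1.5°C.
Environment:
  From 400 m to 900 m (environment, lower layer): cools by 11.5 × 0.5 = 5.75°C, giving 12.35°C.
  From 900 m to 2400 m (environment, upper layer): cools by 3.1 × 1.5 = 4.65°C, giving 7.7°C.
T_parcel − T_env = -1.5 − 7.7 = -9.2°C

-9.2°C (parcel cooler than environment)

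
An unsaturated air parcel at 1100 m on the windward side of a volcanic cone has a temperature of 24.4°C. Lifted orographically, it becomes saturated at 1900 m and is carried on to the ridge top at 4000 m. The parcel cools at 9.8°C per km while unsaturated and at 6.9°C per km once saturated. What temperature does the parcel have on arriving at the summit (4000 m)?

1100 → 1900 m (dry, 9.8°C/km): ΔT = -9.8 × 0.8 = -7.84°C → T = 16.56°C
1900 → 4000 m (saturated, 6.9°C/km): ΔT = -6.9 × 2.1 = -14.49°C → T = 2.07°C

2.07°C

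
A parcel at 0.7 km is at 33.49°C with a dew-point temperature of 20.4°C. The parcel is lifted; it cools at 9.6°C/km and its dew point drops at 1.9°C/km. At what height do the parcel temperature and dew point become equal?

T and T_d converge at 9.6 − 1.9 = 7.7°C per km
Height above start = (33.49 − 20.4) / 7.7 = 1.7 km
LCL altitude = 700 m + 1700 m = 2400 m

2.4 km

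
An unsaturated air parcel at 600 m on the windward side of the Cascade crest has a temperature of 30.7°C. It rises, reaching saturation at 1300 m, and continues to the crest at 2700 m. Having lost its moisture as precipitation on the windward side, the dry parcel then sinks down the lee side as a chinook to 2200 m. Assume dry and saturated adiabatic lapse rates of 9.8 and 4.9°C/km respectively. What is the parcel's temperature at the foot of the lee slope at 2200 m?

From 600 m to 1300 m (dry): cools by 9.8 × 0.7 = 6.86°C, giving 23.84°C.
From 1300 m to 2700 m (saturated): cools by 4.9 × 1.4 = 6.86°C, giving 16.98°C.
From 2700 m to 2200 m (dry descent): warms by 9.8 × 0.5 = 4.9°C, giving 21.88°C.

21.88°C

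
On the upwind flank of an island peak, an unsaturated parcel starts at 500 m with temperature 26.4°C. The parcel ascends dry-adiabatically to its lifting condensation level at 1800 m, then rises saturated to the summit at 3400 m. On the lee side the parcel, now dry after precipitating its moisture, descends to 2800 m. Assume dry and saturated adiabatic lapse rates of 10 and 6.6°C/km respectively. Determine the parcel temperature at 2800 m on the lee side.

8.84°C

500–1800 m, dry: Δz = 1.3 km ⇒ ΔT = -13°C; T = 13.4°C
1800–3400 m, saturated: Δz = 1.6 km ⇒ ΔT = -10.56°C; T = 2.84°C
3400–2800 m, dry descent: Δz = 0.6 km ⇒ ΔT = +6°C; T = 8.84°C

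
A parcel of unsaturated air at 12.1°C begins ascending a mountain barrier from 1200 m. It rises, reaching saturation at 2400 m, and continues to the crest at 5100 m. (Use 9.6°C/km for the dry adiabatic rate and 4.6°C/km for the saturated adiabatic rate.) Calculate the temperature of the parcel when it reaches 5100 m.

-11.84°C

Dry to 2400 m: -9.6 × 1.2 km = -11.52°C, so T = 0.58°C.
Saturated to 5100 m: -4.6 × 2.7 km = -12.42°C, so T = -11.84°C.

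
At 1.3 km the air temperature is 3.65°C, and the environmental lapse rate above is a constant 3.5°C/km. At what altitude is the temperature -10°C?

5.2 km

Height above start = (3.65 − (-10)) / 3.5 = 3.9 km
Altitude = 1300 m + 3900 m = 5200 m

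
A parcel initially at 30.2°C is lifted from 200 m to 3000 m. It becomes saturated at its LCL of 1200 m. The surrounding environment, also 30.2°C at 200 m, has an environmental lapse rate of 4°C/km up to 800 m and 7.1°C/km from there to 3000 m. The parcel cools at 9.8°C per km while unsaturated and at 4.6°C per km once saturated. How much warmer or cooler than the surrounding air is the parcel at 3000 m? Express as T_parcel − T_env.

-0.06°C (parcel cooler than environment)

Parcel:
  From 200 m to 1200 m (dry): cools by 9.8 × 1 = 9.8°C, giving 20.4°C.
  From 1200 m to 3000 m (saturated): cools by 4.6 × 1.8 = 8.28°C, giving 12.12°C.
Environment:
  From 200 m to 800 m (environment, lower layer): cools by 4 × 0.6 = 2.4°C, giving 27.8°C.
  From 800 m to 3000 m (environment, upper layer): cools by 7.1 × 2.2 = 15.62°C, giving 12.18°C.
T_parcel − T_env = 12.12 − 12.18 = -0.06°C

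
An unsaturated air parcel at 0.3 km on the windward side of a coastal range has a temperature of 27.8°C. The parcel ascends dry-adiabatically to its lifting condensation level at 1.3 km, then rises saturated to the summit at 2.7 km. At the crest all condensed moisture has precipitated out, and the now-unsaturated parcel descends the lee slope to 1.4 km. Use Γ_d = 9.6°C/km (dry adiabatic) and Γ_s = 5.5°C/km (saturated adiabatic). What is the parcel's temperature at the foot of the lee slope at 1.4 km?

22.98°C

Dry to 1300 m: -9.6 × 1 km = -9.6°C, so T = 18.2°C.
Saturated to 2700 m: -5.5 × 1.4 km = -7.7°C, so T = 10.5°C.
Dry descent to 1400 m: +9.6 × 1.3 km = +12.48°C, so T = 22.98°C.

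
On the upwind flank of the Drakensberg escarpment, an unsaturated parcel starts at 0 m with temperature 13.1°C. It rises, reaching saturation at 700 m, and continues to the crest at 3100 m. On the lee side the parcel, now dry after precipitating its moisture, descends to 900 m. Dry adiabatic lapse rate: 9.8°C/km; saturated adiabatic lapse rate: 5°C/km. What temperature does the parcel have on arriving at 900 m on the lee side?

15.8°C

0–700 m, dry: Δz = 0.7 km ⇒ ΔT = -6.86°C; T = 6.24°C
700–3100 m, saturated: Δz = 2.4 km ⇒ ΔT = -12°C; T = -5.76°C
3100–900 m, dry descent: Δz = 2.2 km ⇒ ΔT = +21.56°C; T = 15.8°C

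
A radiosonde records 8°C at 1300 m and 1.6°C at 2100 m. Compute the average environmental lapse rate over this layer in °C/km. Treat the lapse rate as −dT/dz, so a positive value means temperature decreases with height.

8°C/km

Γ = −ΔT/Δz = (8 − 1.6) / (2100 − 1300) m
  = 6.4°C / 0.8 km = 8°C/km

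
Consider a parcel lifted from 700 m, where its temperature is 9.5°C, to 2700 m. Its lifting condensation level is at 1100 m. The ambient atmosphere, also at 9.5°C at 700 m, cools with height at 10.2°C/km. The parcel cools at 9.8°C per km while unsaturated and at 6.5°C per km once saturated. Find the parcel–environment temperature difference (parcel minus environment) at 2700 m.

Parcel:
  Dry to 1100 m: -9.8 × 0.4 km = -3.92°C, so T = 5.58°C.
  Saturated to 2700 m: -6.5 × 1.6 km = -10.4°C, so T = -4.82°C.
Environment:
  Environment to 2700 m: -10.2 × 2 km = -20.4°C, so T = -10.9°C.
T_parcel − T_env = -4.82 − (-10.9) = +6.08°C

+6.08°C (parcel warmer than environment)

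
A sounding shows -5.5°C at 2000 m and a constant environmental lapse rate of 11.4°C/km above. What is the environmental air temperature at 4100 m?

-29.44°C

From 2000 m to 4100 m (environmental): cools by 11.4 × 2.1 = 23.94°C, giving -29.44°C.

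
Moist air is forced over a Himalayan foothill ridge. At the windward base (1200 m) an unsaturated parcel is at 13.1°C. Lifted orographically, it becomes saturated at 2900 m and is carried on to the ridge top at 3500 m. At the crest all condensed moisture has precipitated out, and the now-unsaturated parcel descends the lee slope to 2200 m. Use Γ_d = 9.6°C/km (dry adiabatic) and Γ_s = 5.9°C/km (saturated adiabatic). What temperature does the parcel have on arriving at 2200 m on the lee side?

5.72°C

1200–2900 m, dry: Δz = 1.7 km ⇒ ΔT = -16.32°C; T = -3.22°C
2900–3500 m, saturated: Δz = 0.6 km ⇒ ΔT = -3.54°C; T = -6.76°C
3500–2200 m, dry descent: Δz = 1.3 km ⇒ ΔT = +12.48°C; T = 5.72°C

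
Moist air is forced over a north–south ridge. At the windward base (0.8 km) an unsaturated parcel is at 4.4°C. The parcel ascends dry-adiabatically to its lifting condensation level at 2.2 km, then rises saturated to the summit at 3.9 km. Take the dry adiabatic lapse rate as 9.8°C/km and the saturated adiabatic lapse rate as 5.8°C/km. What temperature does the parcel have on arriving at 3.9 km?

Dry to 2200 m: -9.8 × 1.4 km = -13.72°C, so T = -9.32°C.
Saturated to 3900 m: -5.8 × 1.7 km = -9.86°C, so T = -19.18°C.

-19.18°C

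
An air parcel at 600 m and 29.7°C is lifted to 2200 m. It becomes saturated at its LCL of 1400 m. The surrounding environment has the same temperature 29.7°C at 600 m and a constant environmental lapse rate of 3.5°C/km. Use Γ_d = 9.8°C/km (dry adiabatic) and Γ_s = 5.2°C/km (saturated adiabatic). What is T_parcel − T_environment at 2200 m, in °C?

Parcel:
  600–1400 m, dry: Δz = 0.8 km ⇒ ΔT = -7.84°C; T = 21.86°C
  1400–2200 m, saturated: Δz = 0.8 km ⇒ ΔT = -4.16°C; T = 17.7°C
Environment:
  600–2200 m, environment: Δz = 1.6 km ⇒ ΔT = -5.6°C; T = 24.1°C
T_parcel − T_env = 17.7 − 24.1 = -6.4°C

-6.4°C (parcel cooler than environment)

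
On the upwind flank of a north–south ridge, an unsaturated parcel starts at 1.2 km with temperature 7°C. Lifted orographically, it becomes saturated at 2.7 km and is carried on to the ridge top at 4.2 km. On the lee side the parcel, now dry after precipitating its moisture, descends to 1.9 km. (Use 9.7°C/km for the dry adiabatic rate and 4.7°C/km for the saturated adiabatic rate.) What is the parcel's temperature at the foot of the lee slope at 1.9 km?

1200 → 2700 m (dry, 9.7°C/km): ΔT = -9.7 × 1.5 = -14.55°C → T = -7.55°C
2700 → 4200 m (saturated, 4.7°C/km): ΔT = -4.7 × 1.5 = -7.05°C → T = -14.6°C
4200 → 1900 m (dry descent, 9.7°C/km): ΔT = +9.7 × 2.3 = +22.31°C → T = 7.71°C

7.71°C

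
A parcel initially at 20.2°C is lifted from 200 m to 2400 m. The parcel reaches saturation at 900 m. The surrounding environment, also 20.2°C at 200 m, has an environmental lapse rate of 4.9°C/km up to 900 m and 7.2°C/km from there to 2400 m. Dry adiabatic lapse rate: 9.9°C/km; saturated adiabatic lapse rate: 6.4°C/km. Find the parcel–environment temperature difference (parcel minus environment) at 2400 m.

-2.3°C (parcel cooler than environment)

Parcel:
  Dry to 900 m: -9.9 × 0.7 km = -6.93°C, so T = 13.27°C.
  Saturated to 2400 m: -6.4 × 1.5 km = -9.6°C, so T = 3.67°C.
Environment:
  Environment, lower layer to 900 m: -4.9 × 0.7 km = -3.43°C, so T = 16.77°C.
  Environment, upper layer to 2400 m: -7.2 × 1.5 km = -10.8°C, so T = 5.97°C.
T_parcel − T_env = 3.67 − 5.97 = -2.3°C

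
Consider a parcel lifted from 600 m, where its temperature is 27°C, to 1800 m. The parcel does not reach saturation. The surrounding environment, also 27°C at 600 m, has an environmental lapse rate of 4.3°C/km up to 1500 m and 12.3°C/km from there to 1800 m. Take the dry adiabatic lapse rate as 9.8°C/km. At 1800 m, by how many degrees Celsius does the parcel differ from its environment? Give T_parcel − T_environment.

Parcel:
  600 → 1800 m (dry, 9.8°C/km): ΔT = -9.8 × 1.2 = -11.76°C → T = 15.24°C
Environment:
  600 → 1500 m (environment, lower layer, 4.3°C/km): ΔT = -4.3 × 0.9 = -3.87°C → T = 23.13°C
  1500 → 1800 m (environment, upper layer, 12.3°C/km): ΔT = -12.3 × 0.3 = -3.69°C → T = 19.44°C
T_parcel − T_env = 15.24 − 19.44 = -4.2°C

-4.2°C (parcel cooler than environment)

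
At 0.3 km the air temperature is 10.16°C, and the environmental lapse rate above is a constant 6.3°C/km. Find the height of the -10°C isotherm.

3.5 km

Height above start = (10.16 − (-10)) / 6.3 = 3.2 km
Altitude = 300 m + 3200 m = 3500 m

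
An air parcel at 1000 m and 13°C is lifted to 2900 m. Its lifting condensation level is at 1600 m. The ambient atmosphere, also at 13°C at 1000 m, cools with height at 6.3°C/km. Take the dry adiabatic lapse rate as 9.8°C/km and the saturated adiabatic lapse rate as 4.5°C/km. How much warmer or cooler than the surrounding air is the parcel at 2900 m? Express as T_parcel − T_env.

Parcel:
  Dry to 1600 m: -9.8 × 0.6 km = -5.88°C, so T = 7.12°C.
  Saturated to 2900 m: -4.5 × 1.3 km = -5.85°C, so T = 1.27°C.
Environment:
  Environment to 2900 m: -6.3 × 1.9 km = -11.97°C, so T = 1.03°C.
T_parcel − T_env = 1.27 − 1.03 = +0.24°C

+0.24°C (parcel warmer than environment)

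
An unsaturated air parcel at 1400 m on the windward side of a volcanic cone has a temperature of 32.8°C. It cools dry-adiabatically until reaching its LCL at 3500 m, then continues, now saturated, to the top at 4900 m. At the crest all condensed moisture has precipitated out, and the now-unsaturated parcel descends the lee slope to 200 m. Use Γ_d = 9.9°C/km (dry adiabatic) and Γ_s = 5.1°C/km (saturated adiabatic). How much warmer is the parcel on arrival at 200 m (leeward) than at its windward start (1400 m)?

1400 → 3500 m (dry, 9.9°C/km): ΔT = -9.9 × 2.1 = -20.79°C → T = 12.01°C
3500 → 4900 m (saturated, 5.1°C/km): ΔT = -5.1 × 1.4 = -7.14°C → T = 4.87°C
4900 → 200 m (dry descent, 9.9°C/km): ΔT = +9.9 × 4.7 = +46.53°C → T = 51.4°C
Net change vs windward start: 51.4 − 32.8 = +18.6°C

+18.6°C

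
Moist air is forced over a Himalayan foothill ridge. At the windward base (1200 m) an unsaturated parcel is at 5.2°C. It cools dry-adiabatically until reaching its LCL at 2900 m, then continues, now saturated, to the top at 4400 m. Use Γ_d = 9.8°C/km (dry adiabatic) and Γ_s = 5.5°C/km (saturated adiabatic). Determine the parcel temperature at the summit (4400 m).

1200–2900 m, dry: Δz = 1.7 km ⇒ ΔT = -16.66°C; T = -11.46°C
2900–4400 m, saturated: Δz = 1.5 km ⇒ ΔT = -8.25°C; T = -19.71°C

-19.71°C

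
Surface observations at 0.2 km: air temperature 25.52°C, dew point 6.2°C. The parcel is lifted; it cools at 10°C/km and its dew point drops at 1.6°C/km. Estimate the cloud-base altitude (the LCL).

T and T_d converge at 10 − 1.6 = 8.4°C per km
Height above start = (25.52 − 6.2) / 8.4 = 2.3 km
LCL altitude = 200 m + 2300 m = 2500 m

2.5 km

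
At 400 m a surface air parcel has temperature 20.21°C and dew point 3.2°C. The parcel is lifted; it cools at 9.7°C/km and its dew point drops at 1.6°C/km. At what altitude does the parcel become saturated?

2500 m

T and T_d converge at 9.7 − 1.6 = 8.1°C per km
Height above start = (20.21 − 3.2) / 8.1 = 2.1 km
LCL altitude = 400 m + 2100 m = 2500 m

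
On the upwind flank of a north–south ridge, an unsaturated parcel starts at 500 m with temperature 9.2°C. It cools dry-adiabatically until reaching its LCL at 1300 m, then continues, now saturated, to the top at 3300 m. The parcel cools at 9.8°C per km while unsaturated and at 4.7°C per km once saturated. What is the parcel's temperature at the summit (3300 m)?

-8.04°C

Dry to 1300 m: -9.8 × 0.8 km = -7.84°C, so T = 1.36°C.
Saturated to 3300 m: -4.7 × 2 km = -9.4°C, so T = -8.04°C.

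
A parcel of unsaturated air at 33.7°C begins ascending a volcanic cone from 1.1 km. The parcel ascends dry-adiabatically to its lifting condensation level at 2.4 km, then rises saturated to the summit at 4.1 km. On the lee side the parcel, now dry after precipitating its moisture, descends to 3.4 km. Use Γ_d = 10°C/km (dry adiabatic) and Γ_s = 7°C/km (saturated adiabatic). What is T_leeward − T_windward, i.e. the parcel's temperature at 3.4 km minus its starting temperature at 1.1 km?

-17.9°C

Dry to 2400 m: -10 × 1.3 km = -13°C, so T = 20.7°C.
Saturated to 4100 m: -7 × 1.7 km = -11.9°C, so T = 8.8°C.
Dry descent to 3400 m: +10 × 0.7 km = +7°C, so T = 15.8°C.
Net change vs windward start: 15.8 − 33.7 = -17.9°C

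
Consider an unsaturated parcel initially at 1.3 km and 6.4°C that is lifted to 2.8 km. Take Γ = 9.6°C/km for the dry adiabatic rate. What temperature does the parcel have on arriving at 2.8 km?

Dry adiabatic to 2800 m: -9.6 × 1.5 km = -14.4°C, so T = -8°C.

-8°C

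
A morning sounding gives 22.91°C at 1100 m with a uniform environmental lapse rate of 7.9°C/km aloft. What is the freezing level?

Height above start = (22.91 − 0) / 7.9 = 2.9 km
Altitude = 1100 m + 2900 m = 4000 m

4000 m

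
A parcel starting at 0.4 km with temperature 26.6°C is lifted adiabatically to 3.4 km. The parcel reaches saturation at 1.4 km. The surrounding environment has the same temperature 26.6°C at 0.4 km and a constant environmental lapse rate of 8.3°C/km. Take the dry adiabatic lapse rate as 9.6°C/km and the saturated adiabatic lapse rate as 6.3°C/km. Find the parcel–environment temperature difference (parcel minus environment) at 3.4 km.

Parcel:
  Dry to 1400 m: -9.6 × 1 km = -9.6°C, so T = 17°C.
  Saturated to 3400 m: -6.3 × 2 km = -12.6°C, so T = 4.4°C.
Environment:
  Environment to 3400 m: -8.3 × 3 km = -24.9°C, so T = 1.7°C.
T_parcel − T_env = 4.4 − 1.7 = +2.7°C

+2.7°C (parcel warmer than environment)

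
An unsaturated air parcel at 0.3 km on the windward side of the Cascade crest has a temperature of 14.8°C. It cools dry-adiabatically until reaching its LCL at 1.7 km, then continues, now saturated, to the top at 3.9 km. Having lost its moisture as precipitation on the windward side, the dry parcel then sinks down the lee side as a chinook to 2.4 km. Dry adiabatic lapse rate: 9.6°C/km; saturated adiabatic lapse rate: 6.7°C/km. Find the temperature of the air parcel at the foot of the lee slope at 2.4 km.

1.02°C

300 → 1700 m (dry, 9.6°C/km): ΔT = -9.6 × 1.4 = -13.44°C → T = 1.36°C
1700 → 3900 m (saturated, 6.7°C/km): ΔT = -6.7 × 2.2 = -14.74°C → T = -13.38°C
3900 → 2400 m (dry descent, 9.6°C/km): ΔT = +9.6 × 1.5 = +14.4°C → T = 1.02°C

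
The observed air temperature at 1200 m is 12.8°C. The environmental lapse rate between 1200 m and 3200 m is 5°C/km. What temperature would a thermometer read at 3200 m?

1200 → 3200 m (environmental, 5°C/km): ΔT = -5 × 2 = -10°C → T = 2.8°C

2.8°C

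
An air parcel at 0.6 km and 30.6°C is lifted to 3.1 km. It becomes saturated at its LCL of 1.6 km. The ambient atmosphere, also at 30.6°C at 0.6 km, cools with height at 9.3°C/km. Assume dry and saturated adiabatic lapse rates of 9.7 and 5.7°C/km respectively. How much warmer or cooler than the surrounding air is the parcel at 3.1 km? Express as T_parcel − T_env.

Parcel:
  From 600 m to 1600 m (dry): cools by 9.7 × 1 = 9.7°C, giving 20.9°C.
  From 1600 m to 3100 m (saturated): cools by 5.7 × 1.5 = 8.55°C, giving 12.35°C.
Environment:
  From 600 m to 3100 m (environment): cools by 9.3 × 2.5 = 23.25°C, giving 7.35°C.
T_parcel − T_env = 12.35 − 7.35 = +5°C

+5°C (parcel warmer than environment)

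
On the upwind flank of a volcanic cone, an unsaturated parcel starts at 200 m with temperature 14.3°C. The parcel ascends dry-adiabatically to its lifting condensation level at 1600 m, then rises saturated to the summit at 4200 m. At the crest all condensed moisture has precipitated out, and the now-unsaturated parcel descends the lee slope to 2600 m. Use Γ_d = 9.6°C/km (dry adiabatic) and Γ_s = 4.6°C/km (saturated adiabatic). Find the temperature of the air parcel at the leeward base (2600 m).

200 → 1600 m (dry, 9.6°C/km): ΔT = -9.6 × 1.4 = -13.44°C → T = 0.86°C
1600 → 4200 m (saturated, 4.6°C/km): ΔT = -4.6 × 2.6 = -11.96°C → T = -11.1°C
4200 → 2600 m (dry descent, 9.6°C/km): ΔT = +9.6 × 1.6 = +15.36°C → T = 4.26°C

4.26°C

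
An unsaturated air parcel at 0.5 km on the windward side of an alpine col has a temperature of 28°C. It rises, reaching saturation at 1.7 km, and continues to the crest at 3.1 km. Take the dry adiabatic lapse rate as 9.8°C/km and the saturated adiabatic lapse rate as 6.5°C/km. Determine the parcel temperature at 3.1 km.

500 → 1700 m (dry, 9.8°C/km): ΔT = -9.8 × 1.2 = -11.76°C → T = 16.24°C
1700 → 3100 m (saturated, 6.5°C/km): ΔT = -6.5 × 1.4 = -9.1°C → T = 7.14°C

7.14°C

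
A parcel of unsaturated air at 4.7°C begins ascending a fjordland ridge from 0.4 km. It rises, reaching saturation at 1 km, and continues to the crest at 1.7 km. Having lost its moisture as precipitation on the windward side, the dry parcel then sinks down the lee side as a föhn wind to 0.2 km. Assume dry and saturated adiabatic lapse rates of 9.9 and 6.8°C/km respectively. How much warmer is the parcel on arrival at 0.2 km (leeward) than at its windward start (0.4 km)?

From 400 m to 1000 m (dry): cools by 9.9 × 0.6 = 5.94°C, giving -1.24°C.
From 1000 m to 1700 m (saturated): cools by 6.8 × 0.7 = 4.76°C, giving -6°C.
From 1700 m to 200 m (dry descent): warms by 9.9 × 1.5 = 14.85°C, giving 8.85°C.
Net change vs windward start: 8.85 − 4.7 = +4.15°C

+4.15°C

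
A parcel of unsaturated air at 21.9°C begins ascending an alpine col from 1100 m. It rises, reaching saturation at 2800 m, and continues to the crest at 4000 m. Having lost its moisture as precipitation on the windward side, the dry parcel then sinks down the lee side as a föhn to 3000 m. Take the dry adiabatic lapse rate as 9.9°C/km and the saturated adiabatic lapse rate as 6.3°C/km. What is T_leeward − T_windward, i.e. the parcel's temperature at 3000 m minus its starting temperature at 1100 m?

-14.49°C

1100–2800 m, dry: Δz = 1.7 km ⇒ ΔT = -16.83°C; T = 5.07°C
2800–4000 m, saturated: Δz = 1.2 km ⇒ ΔT = -7.56°C; T = -2.49°C
4000–3000 m, dry descent: Δz = 1 km ⇒ ΔT = +9.9°C; T = 7.41°C
Net change vs windward start: 7.41 − 21.9 = -14.49°C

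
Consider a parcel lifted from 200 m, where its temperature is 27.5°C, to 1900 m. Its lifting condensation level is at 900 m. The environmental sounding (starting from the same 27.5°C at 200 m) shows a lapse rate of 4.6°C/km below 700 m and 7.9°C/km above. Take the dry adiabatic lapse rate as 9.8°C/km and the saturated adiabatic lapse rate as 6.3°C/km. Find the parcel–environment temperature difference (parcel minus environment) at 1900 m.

-1.38°C (parcel cooler than environment)

Parcel:
  200 → 900 m (dry, 9.8°C/km): ΔT = -9.8 × 0.7 = -6.86°C → T = 20.64°C
  900 → 1900 m (saturated, 6.3°C/km): ΔT = -6.3 × 1 = -6.3°C → T = 14.34°C
Environment:
  200 → 700 m (environment, lower layer, 4.6°C/km): ΔT = -4.6 × 0.5 = -2.3°C → T = 25.2°C
  700 → 1900 m (environment, upper layer, 7.9°C/km): ΔT = -7.9 × 1.2 = -9.48°C → T = 15.72°C
T_parcel − T_env = 14.34 − 15.72 = -1.38°C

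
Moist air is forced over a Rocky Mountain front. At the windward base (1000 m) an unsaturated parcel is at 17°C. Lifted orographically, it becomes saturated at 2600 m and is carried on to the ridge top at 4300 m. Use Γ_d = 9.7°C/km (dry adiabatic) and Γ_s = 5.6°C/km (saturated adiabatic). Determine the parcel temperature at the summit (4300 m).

From 1000 m to 2600 m (dry): cools by 9.7 × 1.6 = 15.52°C, giving 1.48°C.
From 2600 m to 4300 m (saturated): cools by 5.6 × 1.7 = 9.52°C, giving -8.04°C.

-8.04°C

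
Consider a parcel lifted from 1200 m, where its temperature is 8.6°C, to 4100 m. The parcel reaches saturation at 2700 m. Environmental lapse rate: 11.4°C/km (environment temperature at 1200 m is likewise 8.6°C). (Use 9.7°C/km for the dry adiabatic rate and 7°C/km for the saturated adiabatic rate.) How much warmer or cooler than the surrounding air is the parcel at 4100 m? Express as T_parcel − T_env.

+8.71°C (parcel warmer than environment)

Parcel:
  From 1200 m to 2700 m (dry): cools by 9.7 × 1.5 = 14.55°C, giving -5.95°C.
  From 2700 m to 4100 m (saturated): cools by 7 × 1.4 = 9.8°C, giving -15.75°C.
Environment:
  From 1200 m to 4100 m (environment): cools by 11.4 × 2.9 = 33.06°C, giving -24.46°C.
T_parcel − T_env = -15.75 − (-24.46) = +8.71°C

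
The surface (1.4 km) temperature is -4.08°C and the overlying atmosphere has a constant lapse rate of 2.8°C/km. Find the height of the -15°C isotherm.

5.3 km

Height above start = (-4.08 − (-15)) / 2.8 = 3.9 km
Altitude = 1400 m + 3900 m = 5300 m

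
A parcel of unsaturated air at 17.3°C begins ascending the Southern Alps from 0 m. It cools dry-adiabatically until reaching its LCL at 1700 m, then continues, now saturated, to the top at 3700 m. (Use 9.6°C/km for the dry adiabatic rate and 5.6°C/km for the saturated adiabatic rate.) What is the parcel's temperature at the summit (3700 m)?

From 0 m to 1700 m (dry): cools by 9.6 × 1.7 = 16.32°C, giving 0.98°C.
From 1700 m to 3700 m (saturated): cools by 5.6 × 2 = 11.2°C, giving -10.22°C.

-10.22°C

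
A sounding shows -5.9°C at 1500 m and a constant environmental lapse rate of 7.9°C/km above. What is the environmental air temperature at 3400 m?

-20.91°C

1500 → 3400 m (environmental, 7.9°C/km): ΔT = -7.9 × 1.9 = -15.01°C → T = -20.91°C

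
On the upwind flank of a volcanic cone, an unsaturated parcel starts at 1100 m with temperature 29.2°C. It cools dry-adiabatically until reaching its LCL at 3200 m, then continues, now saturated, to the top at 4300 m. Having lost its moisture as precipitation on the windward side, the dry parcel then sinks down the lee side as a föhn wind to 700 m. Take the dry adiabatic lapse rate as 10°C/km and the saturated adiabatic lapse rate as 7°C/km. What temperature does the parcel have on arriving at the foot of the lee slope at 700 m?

1100 → 3200 m (dry, 10°C/km): ΔT = -10 × 2.1 = -21°C → T = 8.2°C
3200 → 4300 m (saturated, 7°C/km): ΔT = -7 × 1.1 = -7.7°C → T = 0.5°C
4300 → 700 m (dry descent, 10°C/km): ΔT = +10 × 3.6 = +36°C → T = 36.5°C

36.5°C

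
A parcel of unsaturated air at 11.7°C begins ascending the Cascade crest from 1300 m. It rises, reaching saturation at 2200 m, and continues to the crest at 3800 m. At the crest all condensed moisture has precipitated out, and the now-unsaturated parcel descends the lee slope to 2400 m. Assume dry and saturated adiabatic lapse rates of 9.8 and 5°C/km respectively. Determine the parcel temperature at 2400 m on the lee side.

1300–2200 m, dry: Δz = 0.9 km ⇒ ΔT = -8.82°C; T = 2.88°C
2200–3800 m, saturated: Δz = 1.6 km ⇒ ΔT = -8°C; T = -5.12°C
3800–2400 m, dry descent: Δz = 1.4 km ⇒ ΔT = +13.72°C; T = 8.6°C

8.6°C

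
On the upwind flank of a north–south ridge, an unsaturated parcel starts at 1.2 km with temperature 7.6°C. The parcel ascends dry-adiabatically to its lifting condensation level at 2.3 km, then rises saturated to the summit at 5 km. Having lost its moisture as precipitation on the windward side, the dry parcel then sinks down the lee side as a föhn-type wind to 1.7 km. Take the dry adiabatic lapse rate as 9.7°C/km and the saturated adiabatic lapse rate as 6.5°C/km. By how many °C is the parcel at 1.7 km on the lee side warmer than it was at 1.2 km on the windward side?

+3.79°C

From 1200 m to 2300 m (dry): cools by 9.7 × 1.1 = 10.67°C, giving -3.07°C.
From 2300 m to 5000 m (saturated): cools by 6.5 × 2.7 = 17.55°C, giving -20.62°C.
From 5000 m to 1700 m (dry descent): warms by 9.7 × 3.3 = 32.01°C, giving 11.39°C.
Net change vs windward start: 11.39 − 7.6 = +3.79°C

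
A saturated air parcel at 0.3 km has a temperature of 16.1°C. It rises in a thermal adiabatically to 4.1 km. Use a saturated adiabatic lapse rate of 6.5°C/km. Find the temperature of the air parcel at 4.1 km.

-8.6°C

Saturated adiabatic to 4100 m: -6.5 × 3.8 km = -24.7°C, so T = -8.6°C.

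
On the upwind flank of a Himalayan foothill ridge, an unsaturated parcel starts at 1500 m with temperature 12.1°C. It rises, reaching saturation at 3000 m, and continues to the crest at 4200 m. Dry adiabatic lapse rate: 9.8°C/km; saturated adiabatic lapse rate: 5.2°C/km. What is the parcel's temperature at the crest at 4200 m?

1500 → 3000 m (dry, 9.8°C/km): ΔT = -9.8 × 1.5 = -14.7°C → T = -2.6°C
3000 → 4200 m (saturated, 5.2°C/km): ΔT = -5.2 × 1.2 = -6.24°C → T = -8.84°C

-8.84°C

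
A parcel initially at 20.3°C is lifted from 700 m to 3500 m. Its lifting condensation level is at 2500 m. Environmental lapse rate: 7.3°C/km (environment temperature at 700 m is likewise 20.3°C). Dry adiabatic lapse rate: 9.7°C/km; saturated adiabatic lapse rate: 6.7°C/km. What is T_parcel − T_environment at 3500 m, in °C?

-3.72°C (parcel cooler than environment)

Parcel:
  700–2500 m, dry: Δz = 1.8 km ⇒ ΔT = -17.46°C; T = 2.84°C
  2500–3500 m, saturated: Δz = 1 km ⇒ ΔT = -6.7°C; T = -3.86°C
Environment:
  700–3500 m, environment: Δz = 2.8 km ⇒ ΔT = -20.44°C; T = -0.14°C
T_parcel − T_env = -3.86 − (-0.14) = -3.72°C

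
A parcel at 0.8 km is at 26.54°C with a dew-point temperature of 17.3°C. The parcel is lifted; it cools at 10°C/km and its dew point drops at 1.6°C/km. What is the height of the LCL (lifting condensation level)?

T and T_d converge at 10 − 1.6 = 8.4°C per km
Height above start = (26.54 − 17.3) / 8.4 = 1.1 km
LCL altitude = 800 m + 1100 m = 1900 m

1.9 km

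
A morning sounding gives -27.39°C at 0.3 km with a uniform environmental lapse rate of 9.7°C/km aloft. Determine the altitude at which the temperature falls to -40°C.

Height above start = (-27.39 − (-40)) / 9.7 = 1.3 km
Altitude = 300 m + 1300 m = 1600 m

1.6 km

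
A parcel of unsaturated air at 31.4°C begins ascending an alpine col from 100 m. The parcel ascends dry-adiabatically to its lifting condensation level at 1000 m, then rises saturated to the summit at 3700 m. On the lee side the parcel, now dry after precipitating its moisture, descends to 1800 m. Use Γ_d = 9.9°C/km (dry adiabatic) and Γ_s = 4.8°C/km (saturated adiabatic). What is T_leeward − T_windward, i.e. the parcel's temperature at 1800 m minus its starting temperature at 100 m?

100–1000 m, dry: Δz = 0.9 km ⇒ ΔT = -8.91°C; T = 22.49°C
1000–3700 m, saturated: Δz = 2.7 km ⇒ ΔT = -12.96°C; T = 9.53°C
3700–1800 m, dry descent: Δz = 1.9 km ⇒ ΔT = +18.81°C; T = 28.34°C
Net change vs windward start: 28.34 − 31.4 = -3.06°C

-3.06°C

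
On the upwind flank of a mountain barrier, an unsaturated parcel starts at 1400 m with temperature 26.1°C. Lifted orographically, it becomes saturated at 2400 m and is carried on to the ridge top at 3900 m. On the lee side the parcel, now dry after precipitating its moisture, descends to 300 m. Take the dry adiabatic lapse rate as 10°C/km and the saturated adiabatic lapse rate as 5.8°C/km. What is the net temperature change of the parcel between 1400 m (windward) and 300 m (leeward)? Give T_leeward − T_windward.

+17.3°C

1400–2400 m, dry: Δz = 1 km ⇒ ΔT = -10°C; T = 16.1°C
2400–3900 m, saturated: Δz = 1.5 km ⇒ ΔT = -8.7°C; T = 7.4°C
3900–300 m, dry descent: Δz = 3.6 km ⇒ ΔT = +36°C; T = 43.4°C
Net change vs windward start: 43.4 − 26.1 = +17.3°C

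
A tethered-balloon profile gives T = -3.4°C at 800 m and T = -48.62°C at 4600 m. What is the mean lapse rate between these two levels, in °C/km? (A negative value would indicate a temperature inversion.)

Γ = −ΔT/Δz = (-3.4 − (-48.62)) / (4600 − 800) m
  = 45.22°C / 3.8 km = 11.9°C/km

11.9°C/km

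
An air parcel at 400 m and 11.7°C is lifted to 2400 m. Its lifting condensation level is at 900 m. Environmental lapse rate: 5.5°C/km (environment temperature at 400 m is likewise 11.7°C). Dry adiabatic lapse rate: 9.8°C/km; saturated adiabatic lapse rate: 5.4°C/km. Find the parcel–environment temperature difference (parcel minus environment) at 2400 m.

Parcel:
  From 400 m to 900 m (dry): cools by 9.8 × 0.5 = 4.9°C, giving 6.8°C.
  From 900 m to 2400 m (saturated): cools by 5.4 × 1.5 = 8.1°C, giving -1.3°C.
Environment:
  From 400 m to 2400 m (environment): cools by 5.5 × 2 = 11°C, giving 0.7°C.
T_parcel − T_env = -1.3 − 0.7 = -2°C

-2°C (parcel cooler than environment)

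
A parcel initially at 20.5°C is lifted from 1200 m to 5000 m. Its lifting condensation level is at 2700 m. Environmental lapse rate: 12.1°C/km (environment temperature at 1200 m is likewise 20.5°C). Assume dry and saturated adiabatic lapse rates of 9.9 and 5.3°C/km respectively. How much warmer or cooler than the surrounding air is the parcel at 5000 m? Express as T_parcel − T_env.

Parcel:
  1200–2700 m, dry: Δz = 1.5 km ⇒ ΔT = -14.85°C; T = 5.65°C
  2700–5000 m, saturated: Δz = 2.3 km ⇒ ΔT = -12.19°C; T = -6.54°C
Environment:
  1200–5000 m, environment: Δz = 3.8 km ⇒ ΔT = -45.98°C; T = -25.48°C
T_parcel − T_env = -6.54 − (-25.48) = +18.94°C

+18.94°C (parcel warmer than environment)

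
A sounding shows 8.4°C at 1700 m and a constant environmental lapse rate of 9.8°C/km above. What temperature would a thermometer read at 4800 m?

-21.98°C

Environmental to 4800 m: -9.8 × 3.1 km = -30.38°C, so T = -21.98°C.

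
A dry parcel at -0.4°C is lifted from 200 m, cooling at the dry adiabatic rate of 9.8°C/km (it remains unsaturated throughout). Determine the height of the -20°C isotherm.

2200 m

Height above start = (-0.4 − (-20)) / 9.8 = 2 km
Altitude = 200 m + 2000 m = 2200 m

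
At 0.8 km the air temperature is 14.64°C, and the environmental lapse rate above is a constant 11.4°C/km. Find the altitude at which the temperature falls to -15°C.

3.4 km

Height above start = (14.64 − (-15)) / 11.4 = 2.6 km
Altitude = 800 m + 2600 m = 3400 m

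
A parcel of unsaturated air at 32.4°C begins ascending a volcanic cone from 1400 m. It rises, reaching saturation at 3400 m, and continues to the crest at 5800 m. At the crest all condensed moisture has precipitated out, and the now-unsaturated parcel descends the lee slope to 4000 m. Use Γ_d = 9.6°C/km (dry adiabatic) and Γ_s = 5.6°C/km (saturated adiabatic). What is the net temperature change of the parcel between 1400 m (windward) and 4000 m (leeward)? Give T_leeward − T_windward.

Dry to 3400 m: -9.6 × 2 km = -19.2°C, so T = 13.2°C.
Saturated to 5800 m: -5.6 × 2.4 km = -13.44°C, so T = -0.24°C.
Dry descent to 4000 m: +9.6 × 1.8 km = +17.28°C, so T = 17.04°C.
Net change vs windward start: 17.04 − 32.4 = -15.36°C

-15.36°C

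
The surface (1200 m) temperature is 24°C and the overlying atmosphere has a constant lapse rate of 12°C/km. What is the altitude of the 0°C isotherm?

Height above start = (24 − 0) / 12 = 2 km
Altitude = 1200 m + 2000 m = 3200 m

3200 m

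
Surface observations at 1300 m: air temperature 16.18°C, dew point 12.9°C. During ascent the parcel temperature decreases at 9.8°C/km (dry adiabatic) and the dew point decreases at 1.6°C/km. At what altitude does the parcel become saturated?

T and T_d converge at 9.8 − 1.6 = 8.2°C per km
Height above start = (16.18 − 12.9) / 8.2 = 0.4 km
LCL altitude = 1300 m + 400 m = 1700 m

1700 m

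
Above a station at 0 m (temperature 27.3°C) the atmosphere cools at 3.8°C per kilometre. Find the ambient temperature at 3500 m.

14°C

From 0 m to 3500 m (environmental): cools by 3.8 × 3.5 = 13.3°C, giving 14°C.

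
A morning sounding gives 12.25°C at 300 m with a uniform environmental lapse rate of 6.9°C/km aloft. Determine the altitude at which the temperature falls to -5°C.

Height above start = (12.25 − (-5)) / 6.9 = 2.5 km
Altitude = 300 m + 2500 m = 2800 m

2800 m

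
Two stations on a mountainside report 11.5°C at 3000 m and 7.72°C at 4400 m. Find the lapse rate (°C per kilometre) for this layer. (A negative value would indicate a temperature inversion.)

Γ = −ΔT/Δz = (11.5 − 7.72) / (4400 − 3000) m
  = 3.78°C / 1.4 km = 2.7°C/km

2.7°C/km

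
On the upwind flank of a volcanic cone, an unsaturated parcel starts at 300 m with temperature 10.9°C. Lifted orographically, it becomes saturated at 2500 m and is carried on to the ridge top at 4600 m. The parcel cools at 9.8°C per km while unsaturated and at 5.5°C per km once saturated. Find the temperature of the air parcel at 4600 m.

-22.21°C

Dry to 2500 m: -9.8 × 2.2 km = -21.56°C, so T = -10.66°C.
Saturated to 4600 m: -5.5 × 2.1 km = -11.55°C, so T = -22.21°C.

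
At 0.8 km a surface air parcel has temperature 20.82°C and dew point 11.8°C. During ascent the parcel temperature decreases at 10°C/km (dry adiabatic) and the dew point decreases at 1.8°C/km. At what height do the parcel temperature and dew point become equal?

T and T_d converge at 10 − 1.8 = 8.2°C per km
Height above start = (20.82 − 11.8) / 8.2 = 1.1 km
LCL altitude = 800 m + 1100 m = 1900 m

1.9 km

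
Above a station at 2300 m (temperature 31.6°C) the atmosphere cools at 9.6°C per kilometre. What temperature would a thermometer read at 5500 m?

2300 → 5500 m (environmental, 9.6°C/km): ΔT = -9.6 × 3.2 = -30.72°C → T = 0.88°C

0.88°C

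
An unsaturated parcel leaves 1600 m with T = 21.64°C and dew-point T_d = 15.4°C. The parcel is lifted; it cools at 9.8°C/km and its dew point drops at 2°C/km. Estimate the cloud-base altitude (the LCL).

T and T_d converge at 9.8 − 2 = 7.8°C per km
Height above start = (21.64 − 15.4) / 7.8 = 0.8 km
LCL altitude = 1600 m + 800 m = 2400 m

2400 m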